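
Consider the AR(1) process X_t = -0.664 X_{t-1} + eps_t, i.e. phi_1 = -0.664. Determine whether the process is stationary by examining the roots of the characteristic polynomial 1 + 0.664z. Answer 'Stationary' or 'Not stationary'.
\text{Stationary}

The AR(p) characteristic polynomial is P(z) = 1 + 0.664z.
Stationarity requires all roots to lie outside the unit circle, i.e. |z| > 1 for every root.
This is linear in z: 1 + (0.664) z = 0  =>  z = -1/(0.664) = -1.506024,  |z| = 1.506024.
Moduli of all roots: 1.5060.
All moduli strictly greater than 1? Yes.
Verdict: Stationary.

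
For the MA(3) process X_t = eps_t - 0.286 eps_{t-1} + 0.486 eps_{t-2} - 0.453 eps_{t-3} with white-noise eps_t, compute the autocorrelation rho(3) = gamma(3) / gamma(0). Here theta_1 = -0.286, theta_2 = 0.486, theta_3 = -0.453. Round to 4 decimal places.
\rho(3) = -0.2974

For an MA(q) process with theta_0 = 1, the autocovariance is
  gamma(k) = sigma^2 * sum_{i=0..q-k} theta_i * theta_{i+k},
and rho(k) = gamma(k) / gamma(0). Sigma^2 cancels.
  numerator   = (1)*(-0.453) = -0.453.
  denominator = (1)^2 + (-0.286)^2 + (0.486)^2 + (-0.453)^2 = 1.523201.
  rho(3) = -0.453 / 1.523201 = -0.2974.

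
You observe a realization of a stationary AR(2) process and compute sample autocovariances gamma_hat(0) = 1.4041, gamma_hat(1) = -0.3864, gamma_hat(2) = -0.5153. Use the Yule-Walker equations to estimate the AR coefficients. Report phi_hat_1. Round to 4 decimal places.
\hat\phi_{1} = -0.4070

The Yule-Walker equations for an AR(p) process read, in matrix form,
  Gamma_p phi = r_p,   with   (Gamma_p)_{ij} = gamma(|i - j|),
                       (r_p)_i = gamma(i),   i,j = 1..p.
Substitute the sample gammas (Toeplitz matrix and right-hand side of size 2):
  Gamma_p = [[1.4041, -0.3864], [-0.3864, 1.4041]]
  r_p     = [-0.3864, -0.5153]
Written out:
  1.4041 phi_1 - 0.3864 phi_2 = -0.3864
  -0.3864 phi_1 + 1.4041 phi_2 = -0.5153
Solve by Cramer's rule:
  det = gamma(0)^2 - gamma(1)^2 = (1.4041)^2 - (-0.3864)^2 = 1.97149681 - 0.14930496 = 1.82219185
  phi_hat_1 = [gamma(1) gamma(0) - gamma(1) gamma(2)] / det = [(-0.3864)(1.4041) - (-0.3864)(-0.5153)] / 1.82219185 = -0.74165616 / 1.82219185 = -0.407
  phi_hat_2 = [gamma(0) gamma(2) - gamma(1)^2] / det = [(1.4041)(-0.5153) - (-0.3864)^2] / 1.82219185 = -0.87283769 / 1.82219185 = -0.479
So phi_hat = [-0.4070, -0.4790].
Therefore phi_hat_1 = -0.4070.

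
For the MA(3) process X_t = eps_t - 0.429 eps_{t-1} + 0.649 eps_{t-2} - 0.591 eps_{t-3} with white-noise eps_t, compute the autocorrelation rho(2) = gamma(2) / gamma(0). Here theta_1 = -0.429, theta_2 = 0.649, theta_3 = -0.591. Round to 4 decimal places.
\rho(2) = 0.4618

For an MA(q) process with theta_0 = 1, the autocovariance is
  gamma(k) = sigma^2 * sum_{i=0..q-k} theta_i * theta_{i+k},
and rho(k) = gamma(k) / gamma(0). Sigma^2 cancels.
  numerator   = (1)*(0.649) + (-0.429)*(-0.591) = 0.902539.
  denominator = (1)^2 + (-0.429)^2 + (0.649)^2 + (-0.591)^2 = 1.954523.
  rho(2) = 0.902539 / 1.954523 = 0.4618.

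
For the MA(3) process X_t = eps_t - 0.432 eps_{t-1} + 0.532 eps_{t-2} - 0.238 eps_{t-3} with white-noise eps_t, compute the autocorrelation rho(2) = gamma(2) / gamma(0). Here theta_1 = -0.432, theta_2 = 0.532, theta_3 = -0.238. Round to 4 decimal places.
\rho(2) = 0.4159

For an MA(q) process with theta_0 = 1, the autocovariance is
  gamma(k) = sigma^2 * sum_{i=0..q-k} theta_i * theta_{i+k},
and rho(k) = gamma(k) / gamma(0). Sigma^2 cancels.
  numerator   = (1)*(0.532) + (-0.432)*(-0.238) = 0.634816.
  denominator = (1)^2 + (-0.432)^2 + (0.532)^2 + (-0.238)^2 = 1.526292.
  rho(2) = 0.634816 / 1.526292 = 0.4159.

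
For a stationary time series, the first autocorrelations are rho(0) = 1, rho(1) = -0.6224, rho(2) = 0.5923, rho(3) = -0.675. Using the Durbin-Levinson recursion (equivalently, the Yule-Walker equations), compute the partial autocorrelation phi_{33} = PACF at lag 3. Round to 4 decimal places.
\phi_{33} = -0.4071

The PACF at lag k is phi_{kk}, the last component of the solution
to the Yule-Walker system G_k phi = r_k where
  (G_k)_{ij} = rho(|i - j|), (r_k)_i = rho(i), i,j = 1..k.
Equivalently, Durbin-Levinson gives phi_{kk} iteratively:
  phi_{11} = rho(1)
  phi_{kk} = [rho(k) - sum_{j=1..k-1} phi_{k-1,j} rho(k-j)]
            / [1 - sum_{j=1..k-1} phi_{k-1,j} rho(j)],
  phi_{k,j} = phi_{k-1,j} - phi_{kk} phi_{k-1,k-j},  j = 1..k-1.
Step k = 1:
  phi_11 = rho(1) = -0.6224.
Step k = 2:
  phi_22 = [rho(2) - phi_11 rho(1)] / [1 - phi_11 rho(1)] = [0.5923 - (-0.6224)(-0.6224)] / [1 - (-0.6224)(-0.6224)]
         = 0.20491824 / 0.61261824 = 0.334496.
  Update: phi_21 = phi_11 - phi_22 phi_11 = -0.6224 - (0.334496)(-0.6224) = -0.41421.
Step k = 3:
  phi_33 = [rho(3) - phi_21 rho(2) - phi_22 rho(1)] / [1 - phi_21 rho(1) - phi_22 rho(2)]
    numerator   = -0.675 - (-0.41421)(0.5923) - (0.334496)(-0.6224) = -0.22147334
    denominator = 1 - (-0.41421)(-0.6224) - (0.334496)(0.5923) = 0.54407395
  phi_33 = -0.22147334 / 0.54407395 = -0.4071.
Therefore phi_{33} = -0.4071.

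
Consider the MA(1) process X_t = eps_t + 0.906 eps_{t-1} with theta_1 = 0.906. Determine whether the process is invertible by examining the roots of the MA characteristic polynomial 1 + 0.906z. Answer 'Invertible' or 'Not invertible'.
\text{Invertible}

The MA(q) characteristic polynomial is P(z) = 1 + 0.906z.
Invertibility requires all roots to lie outside the unit circle, i.e. |z| > 1 for every root.
This is linear in z: 1 + (0.906) z = 0  =>  z = -1/(0.906) = -1.103753,  |z| = 1.103753.
Moduli of all roots: 1.1038.
All moduli strictly greater than 1? Yes.
Verdict: Invertible.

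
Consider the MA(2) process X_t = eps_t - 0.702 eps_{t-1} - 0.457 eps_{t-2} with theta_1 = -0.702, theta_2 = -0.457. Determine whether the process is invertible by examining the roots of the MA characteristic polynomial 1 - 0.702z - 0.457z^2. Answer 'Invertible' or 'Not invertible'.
\text{Not invertible}

The MA(q) characteristic polynomial is P(z) = 1 - 0.702z - 0.457z^2.
Invertibility requires all roots to lie outside the unit circle, i.e. |z| > 1 for every root.
Set 1 + (-0.702) z + (-0.457) z^2 = 0, i.e. a z^2 + b z + c = 0 with a = -0.457, b = -0.702, c = 1.
Discriminant D = b^2 - 4ac = (-0.702)^2 - 4*(-0.457)*1 = 0.492804 - (-1.828) = 2.320804.
D >= 0, so the roots are real: z = (-b +/- sqrt(D)) / (2a) = (0.702 +/- 1.523419) / (-0.914).
  z_1 = (0.702 + 1.523419) / (-0.914) = -2.4348,   |z_1| = 2.4348.
  z_2 = (0.702 - 1.523419) / (-0.914) = 0.8987,   |z_2| = 0.8987.
Moduli of all roots: 2.4348, 0.8987.
All moduli strictly greater than 1? No.
Verdict: Not invertible.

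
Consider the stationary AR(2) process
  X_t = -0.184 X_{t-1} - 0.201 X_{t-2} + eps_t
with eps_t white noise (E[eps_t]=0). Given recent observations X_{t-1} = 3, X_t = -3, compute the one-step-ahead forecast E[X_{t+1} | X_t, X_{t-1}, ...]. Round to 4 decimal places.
E[X_{t+1} \mid \mathcal F_t] = -0.0510

For an AR(p) model X_t = c + sum_i phi_i X_{t-i} + eps_t, the
one-step-ahead conditional mean is
  E[X_{t+1} | X_t, ...] = c + sum_i phi_i X_{t+1-i}.
Substitute known values:
  E[X_{t+1} | ...] = (-0.184) * (-3) + (-0.201) * (3)
                   = -0.0510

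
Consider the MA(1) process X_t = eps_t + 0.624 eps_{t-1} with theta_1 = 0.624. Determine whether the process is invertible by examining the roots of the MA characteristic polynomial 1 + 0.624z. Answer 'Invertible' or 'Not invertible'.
\text{Invertible}

The MA(q) characteristic polynomial is P(z) = 1 + 0.624z.
Invertibility requires all roots to lie outside the unit circle, i.e. |z| > 1 for every root.
This is linear in z: 1 + (0.624) z = 0  =>  z = -1/(0.624) = -1.602564,  |z| = 1.602564.
Moduli of all roots: 1.6026.
All moduli strictly greater than 1? Yes.
Verdict: Invertible.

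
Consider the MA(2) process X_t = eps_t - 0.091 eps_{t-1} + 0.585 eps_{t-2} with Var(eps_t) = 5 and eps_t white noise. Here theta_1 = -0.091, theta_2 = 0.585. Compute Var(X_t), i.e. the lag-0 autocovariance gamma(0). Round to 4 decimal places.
\gamma(0) = 6.7525

For an MA(q) process X_t = eps_t + sum_i theta_i eps_{t-i} with
Var(eps_t) = sigma^2, the variance is
  gamma(0) = sigma^2 * (1 + sum_i theta_i^2).
  sum_i theta_i^2 = (-0.091)^2 + (0.585)^2 = 0.008281 + 0.342225 = 0.350506.
  gamma(0) = 5 * (1 + 0.350506) = 5 * 1.350506 = 6.75253, which rounds to 6.7525.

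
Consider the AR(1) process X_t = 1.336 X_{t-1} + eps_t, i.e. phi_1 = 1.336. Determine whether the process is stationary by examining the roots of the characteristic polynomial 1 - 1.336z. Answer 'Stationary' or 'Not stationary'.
\text{Not stationary}

The AR(p) characteristic polynomial is P(z) = 1 - 1.336z.
Stationarity requires all roots to lie outside the unit circle, i.e. |z| > 1 for every root.
This is linear in z: 1 + (-1.336) z = 0  =>  z = -1/(-1.336) = 0.748503,  |z| = 0.748503.
Moduli of all roots: 0.7485.
All moduli strictly greater than 1? No.
Verdict: Not stationary.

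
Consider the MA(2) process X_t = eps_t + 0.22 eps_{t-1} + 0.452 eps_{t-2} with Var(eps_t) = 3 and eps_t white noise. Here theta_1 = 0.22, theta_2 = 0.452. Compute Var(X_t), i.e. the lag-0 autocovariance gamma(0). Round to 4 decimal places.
\gamma(0) = 3.7581

For an MA(q) process X_t = eps_t + sum_i theta_i eps_{t-i} with
Var(eps_t) = sigma^2, the variance is
  gamma(0) = sigma^2 * (1 + sum_i theta_i^2).
  sum_i theta_i^2 = (0.22)^2 + (0.452)^2 = 0.0484 + 0.204304 = 0.252704.
  gamma(0) = 3 * (1 + 0.252704) = 3 * 1.252704 = 3.758112, which rounds to 3.7581.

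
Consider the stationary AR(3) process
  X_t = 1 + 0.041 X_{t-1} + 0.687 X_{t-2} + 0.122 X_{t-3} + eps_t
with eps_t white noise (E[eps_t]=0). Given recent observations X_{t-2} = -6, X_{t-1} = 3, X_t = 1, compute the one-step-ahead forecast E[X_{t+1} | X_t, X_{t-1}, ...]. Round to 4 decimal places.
E[X_{t+1} \mid \mathcal F_t] = 2.3700

For an AR(p) model X_t = c + sum_i phi_i X_{t-i} + eps_t, the
one-step-ahead conditional mean is
  E[X_{t+1} | X_t, ...] = c + sum_i phi_i X_{t+1-i}.
Substitute known values:
  E[X_{t+1} | ...] = 1 + (0.041) * (1) + (0.687) * (3) + (0.122) * (-6)
                   = 2.3700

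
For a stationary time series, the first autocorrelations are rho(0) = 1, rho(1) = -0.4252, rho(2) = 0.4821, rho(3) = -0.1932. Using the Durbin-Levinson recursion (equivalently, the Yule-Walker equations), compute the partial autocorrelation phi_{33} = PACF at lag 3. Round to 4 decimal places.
\phi_{33} = 0.1310

The PACF at lag k is phi_{kk}, the last component of the solution
to the Yule-Walker system G_k phi = r_k where
  (G_k)_{ij} = rho(|i - j|), (r_k)_i = rho(i), i,j = 1..k.
Equivalently, Durbin-Levinson gives phi_{kk} iteratively:
  phi_{11} = rho(1)
  phi_{kk} = [rho(k) - sum_{j=1..k-1} phi_{k-1,j} rho(k-j)]
            / [1 - sum_{j=1..k-1} phi_{k-1,j} rho(j)],
  phi_{k,j} = phi_{k-1,j} - phi_{kk} phi_{k-1,k-j},  j = 1..k-1.
Step k = 1:
  phi_11 = rho(1) = -0.4252.
Step k = 2:
  phi_22 = [rho(2) - phi_11 rho(1)] / [1 - phi_11 rho(1)] = [0.4821 - (-0.4252)(-0.4252)] / [1 - (-0.4252)(-0.4252)]
         = 0.30130496 / 0.81920496 = 0.367802.
  Update: phi_21 = phi_11 - phi_22 phi_11 = -0.4252 - (0.367802)(-0.4252) = -0.268811.
Step k = 3:
  phi_33 = [rho(3) - phi_21 rho(2) - phi_22 rho(1)] / [1 - phi_21 rho(1) - phi_22 rho(2)]
    numerator   = -0.1932 - (-0.268811)(0.4821) - (0.367802)(-0.4252) = 0.09278293
    denominator = 1 - (-0.268811)(-0.4252) - (0.367802)(0.4821) = 0.70838449
  phi_33 = 0.09278293 / 0.70838449 = 0.131.
Therefore phi_{33} = 0.1310.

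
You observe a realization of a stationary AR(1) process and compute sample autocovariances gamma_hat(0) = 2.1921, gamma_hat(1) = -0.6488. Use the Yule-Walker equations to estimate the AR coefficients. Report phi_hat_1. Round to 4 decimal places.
\hat\phi_{1} = -0.2960

The Yule-Walker equations for an AR(p) process read, in matrix form,
  Gamma_p phi = r_p,   with   (Gamma_p)_{ij} = gamma(|i - j|),
                       (r_p)_i = gamma(i),   i,j = 1..p.
Substitute the sample gammas (Toeplitz matrix and right-hand side of size 1):
  Gamma_p = [[2.1921]]
  r_p     = [-0.6488]
With p = 1 this is the single equation gamma(0) phi_1 = gamma(1):
  phi_hat_1 = gamma(1) / gamma(0) = -0.6488 / 2.1921 = -0.2960.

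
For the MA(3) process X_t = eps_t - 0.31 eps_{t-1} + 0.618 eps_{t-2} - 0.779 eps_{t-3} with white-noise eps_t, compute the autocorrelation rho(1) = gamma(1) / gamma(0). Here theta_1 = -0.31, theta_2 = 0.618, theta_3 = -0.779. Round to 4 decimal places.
\rho(1) = -0.4715

For an MA(q) process with theta_0 = 1, the autocovariance is
  gamma(k) = sigma^2 * sum_{i=0..q-k} theta_i * theta_{i+k},
and rho(k) = gamma(k) / gamma(0). Sigma^2 cancels.
  numerator   = (1)*(-0.31) + (-0.31)*(0.618) + (0.618)*(-0.779) = -0.983002.
  denominator = (1)^2 + (-0.31)^2 + (0.618)^2 + (-0.779)^2 = 2.084865.
  rho(1) = -0.983002 / 2.084865 = -0.4715.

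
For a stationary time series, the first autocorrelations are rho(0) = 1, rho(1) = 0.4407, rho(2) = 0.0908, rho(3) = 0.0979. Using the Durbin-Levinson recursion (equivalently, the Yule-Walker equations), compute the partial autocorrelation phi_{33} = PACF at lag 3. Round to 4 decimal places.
\phi_{33} = 0.1379

The PACF at lag k is phi_{kk}, the last component of the solution
to the Yule-Walker system G_k phi = r_k where
  (G_k)_{ij} = rho(|i - j|), (r_k)_i = rho(i), i,j = 1..k.
Equivalently, Durbin-Levinson gives phi_{kk} iteratively:
  phi_{11} = rho(1)
  phi_{kk} = [rho(k) - sum_{j=1..k-1} phi_{k-1,j} rho(k-j)]
            / [1 - sum_{j=1..k-1} phi_{k-1,j} rho(j)],
  phi_{k,j} = phi_{k-1,j} - phi_{kk} phi_{k-1,k-j},  j = 1..k-1.
Step k = 1:
  phi_11 = rho(1) = 0.4407.
Step k = 2:
  phi_22 = [rho(2) - phi_11 rho(1)] / [1 - phi_11 rho(1)] = [0.0908 - (0.4407)(0.4407)] / [1 - (0.4407)(0.4407)]
         = -0.10341649 / 0.80578351 = -0.128343.
  Update: phi_21 = phi_11 - phi_22 phi_11 = 0.4407 - (-0.128343)(0.4407) = 0.497261.
Step k = 3:
  phi_33 = [rho(3) - phi_21 rho(2) - phi_22 rho(1)] / [1 - phi_21 rho(1) - phi_22 rho(2)]
    numerator   = 0.0979 - (0.497261)(0.0908) - (-0.128343)(0.4407) = 0.10930939
    denominator = 1 - (0.497261)(0.4407) - (-0.128343)(0.0908) = 0.79251075
  phi_33 = 0.10930939 / 0.79251075 = 0.1379.
Therefore phi_{33} = 0.1379.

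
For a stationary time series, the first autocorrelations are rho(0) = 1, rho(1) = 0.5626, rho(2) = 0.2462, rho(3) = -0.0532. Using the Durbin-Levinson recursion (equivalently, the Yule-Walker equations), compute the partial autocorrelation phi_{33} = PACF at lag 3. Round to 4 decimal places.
\phi_{33} = -0.2190

The PACF at lag k is phi_{kk}, the last component of the solution
to the Yule-Walker system G_k phi = r_k where
  (G_k)_{ij} = rho(|i - j|), (r_k)_i = rho(i), i,j = 1..k.
Equivalently, Durbin-Levinson gives phi_{kk} iteratively:
  phi_{11} = rho(1)
  phi_{kk} = [rho(k) - sum_{j=1..k-1} phi_{k-1,j} rho(k-j)]
            / [1 - sum_{j=1..k-1} phi_{k-1,j} rho(j)],
  phi_{k,j} = phi_{k-1,j} - phi_{kk} phi_{k-1,k-j},  j = 1..k-1.
Step k = 1:
  phi_11 = rho(1) = 0.5626.
Step k = 2:
  phi_22 = [rho(2) - phi_11 rho(1)] / [1 - phi_11 rho(1)] = [0.2462 - (0.5626)(0.5626)] / [1 - (0.5626)(0.5626)]
         = -0.07031876 / 0.68348124 = -0.102883.
  Update: phi_21 = phi_11 - phi_22 phi_11 = 0.5626 - (-0.102883)(0.5626) = 0.620482.
Step k = 3:
  phi_33 = [rho(3) - phi_21 rho(2) - phi_22 rho(1)] / [1 - phi_21 rho(1) - phi_22 rho(2)]
    numerator   = -0.0532 - (0.620482)(0.2462) - (-0.102883)(0.5626) = -0.14808059
    denominator = 1 - (0.620482)(0.5626) - (-0.102883)(0.2462) = 0.67624662
  phi_33 = -0.14808059 / 0.67624662 = -0.219.
Therefore phi_{33} = -0.2190.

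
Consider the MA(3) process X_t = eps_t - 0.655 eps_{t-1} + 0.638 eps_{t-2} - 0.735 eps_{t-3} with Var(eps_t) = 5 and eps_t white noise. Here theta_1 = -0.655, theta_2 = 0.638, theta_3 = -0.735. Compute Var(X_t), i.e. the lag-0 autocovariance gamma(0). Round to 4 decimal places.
\gamma(0) = 11.8815

For an MA(q) process X_t = eps_t + sum_i theta_i eps_{t-i} with
Var(eps_t) = sigma^2, the variance is
  gamma(0) = sigma^2 * (1 + sum_i theta_i^2).
  sum_i theta_i^2 = (-0.655)^2 + (0.638)^2 + (-0.735)^2 = 0.429025 + 0.407044 + 0.540225 = 1.376294.
  gamma(0) = 5 * (1 + 1.376294) = 5 * 2.376294 = 11.88147, which rounds to 11.8815.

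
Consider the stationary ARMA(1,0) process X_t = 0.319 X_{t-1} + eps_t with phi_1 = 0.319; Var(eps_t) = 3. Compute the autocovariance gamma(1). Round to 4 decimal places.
\gamma(1) = 1.0654

Multiply the model equation by X_{t-k} and take expectations. With theta_0 = psi_0 = 1 and psi_j the MA(infinity) weights, this gives
  gamma(k) - sum_i phi_i gamma(k-i) = c_k,
  c_k = sigma^2 * sum_{j=k..q} theta_j psi_{j-k}   (c_k = 0 for k > q),
using gamma(-m) = gamma(m).
Pure AR (q = 0): c_0 = sigma^2 = 3, c_k = 0 for k >= 1.
Equations for k = 0 and k = 1 (AR order 1):
  gamma(0) = phi_1 gamma(1) + c_0
  gamma(1) = phi_1 gamma(0) + c_1
Substituting the second into the first: gamma(0) (1 - phi_1^2) = c_0 + phi_1 c_1, so
  gamma(0) = c_0 / (1 - phi_1^2) = 3 / (1 - (0.319)^2) = 3 / 0.898239 = 3.339868.
  gamma(1) = phi_1 gamma(0) = (0.319)(3.339868) = 1.065418.
Therefore gamma(1) = 1.0654 (to 4 decimal places).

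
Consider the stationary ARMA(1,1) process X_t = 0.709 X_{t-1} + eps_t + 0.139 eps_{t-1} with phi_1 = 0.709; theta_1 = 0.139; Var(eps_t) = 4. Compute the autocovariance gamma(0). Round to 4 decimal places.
\gamma(0) = 9.7838

Multiply the model equation by X_{t-k} and take expectations. With theta_0 = psi_0 = 1 and psi_j the MA(infinity) weights, this gives
  gamma(k) - sum_i phi_i gamma(k-i) = c_k,
  c_k = sigma^2 * sum_{j=k..q} theta_j psi_{j-k}   (c_k = 0 for k > q),
using gamma(-m) = gamma(m).
psi-weights needed (psi_j = theta_j + sum_i phi_i psi_{j-i}):
  psi_1 = theta_1 + phi_1 = 0.139 + (0.709) = 0.848
Right-hand sides:
  c_0 = sigma^2 (1 + theta_1 psi_1) = 4 * (1 + (0.139)(0.848)) = 4 * 1.117872 = 4.471488
  c_1 = sigma^2 theta_1 = 4 * (0.139) = 0.556
  c_2 = 0
Equations for k = 0 and k = 1 (AR order 1):
  gamma(0) = phi_1 gamma(1) + c_0
  gamma(1) = phi_1 gamma(0) + c_1
Substituting the second into the first: gamma(0) (1 - phi_1^2) = c_0 + phi_1 c_1, so
  gamma(0) = (c_0 + phi_1 c_1) / (1 - phi_1^2) = (4.471488 + (0.709)(0.556)) / (1 - (0.709)^2) = 4.865692 / 0.497319 = 9.783845.
Therefore gamma(0) = 9.7838 (to 4 decimal places).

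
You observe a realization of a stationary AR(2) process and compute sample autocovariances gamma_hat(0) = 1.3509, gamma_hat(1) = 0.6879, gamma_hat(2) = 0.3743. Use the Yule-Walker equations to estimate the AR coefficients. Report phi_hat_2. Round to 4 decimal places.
\hat\phi_{2} = 0.0240

The Yule-Walker equations for an AR(p) process read, in matrix form,
  Gamma_p phi = r_p,   with   (Gamma_p)_{ij} = gamma(|i - j|),
                       (r_p)_i = gamma(i),   i,j = 1..p.
Substitute the sample gammas (Toeplitz matrix and right-hand side of size 2):
  Gamma_p = [[1.3509, 0.6879], [0.6879, 1.3509]]
  r_p     = [0.6879, 0.3743]
Written out:
  1.3509 phi_1 + 0.6879 phi_2 = 0.6879
  0.6879 phi_1 + 1.3509 phi_2 = 0.3743
Solve by Cramer's rule:
  det = gamma(0)^2 - gamma(1)^2 = (1.3509)^2 - (0.6879)^2 = 1.82493081 - 0.47320641 = 1.3517244
  phi_hat_1 = [gamma(1) gamma(0) - gamma(1) gamma(2)] / det = [(0.6879)(1.3509) - (0.6879)(0.3743)] / 1.3517244 = 0.67180314 / 1.3517244 = 0.497
  phi_hat_2 = [gamma(0) gamma(2) - gamma(1)^2] / det = [(1.3509)(0.3743) - (0.6879)^2] / 1.3517244 = 0.03243546 / 1.3517244 = 0.024
So phi_hat = [0.4970, 0.0240].
Therefore phi_hat_2 = 0.0240.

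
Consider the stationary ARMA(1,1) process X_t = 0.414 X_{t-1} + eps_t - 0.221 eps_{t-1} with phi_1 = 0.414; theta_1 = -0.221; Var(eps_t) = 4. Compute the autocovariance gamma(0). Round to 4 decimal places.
\gamma(0) = 4.1798

Multiply the model equation by X_{t-k} and take expectations. With theta_0 = psi_0 = 1 and psi_j the MA(infinity) weights, this gives
  gamma(k) - sum_i phi_i gamma(k-i) = c_k,
  c_k = sigma^2 * sum_{j=k..q} theta_j psi_{j-k}   (c_k = 0 for k > q),
using gamma(-m) = gamma(m).
psi-weights needed (psi_j = theta_j + sum_i phi_i psi_{j-i}):
  psi_1 = theta_1 + phi_1 = -0.221 + (0.414) = 0.193
Right-hand sides:
  c_0 = sigma^2 (1 + theta_1 psi_1) = 4 * (1 + (-0.221)(0.193)) = 4 * 0.957347 = 3.829388
  c_1 = sigma^2 theta_1 = 4 * (-0.221) = -0.884
  c_2 = 0
Equations for k = 0 and k = 1 (AR order 1):
  gamma(0) = phi_1 gamma(1) + c_0
  gamma(1) = phi_1 gamma(0) + c_1
Substituting the second into the first: gamma(0) (1 - phi_1^2) = c_0 + phi_1 c_1, so
  gamma(0) = (c_0 + phi_1 c_1) / (1 - phi_1^2) = (3.829388 + (0.414)(-0.884)) / (1 - (0.414)^2) = 3.463412 / 0.828604 = 4.179816.
Therefore gamma(0) = 4.1798 (to 4 decimal places).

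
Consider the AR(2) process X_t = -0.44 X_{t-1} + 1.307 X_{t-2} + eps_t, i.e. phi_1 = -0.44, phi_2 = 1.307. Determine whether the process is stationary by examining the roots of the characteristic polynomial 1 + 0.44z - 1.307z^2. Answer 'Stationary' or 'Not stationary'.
\text{Not stationary}

The AR(p) characteristic polynomial is P(z) = 1 + 0.44z - 1.307z^2.
Stationarity requires all roots to lie outside the unit circle, i.e. |z| > 1 for every root.
Set 1 + (0.44) z + (-1.307) z^2 = 0, i.e. a z^2 + b z + c = 0 with a = -1.307, b = 0.44, c = 1.
Discriminant D = b^2 - 4ac = (0.44)^2 - 4*(-1.307)*1 = 0.1936 - (-5.228) = 5.4216.
D >= 0, so the roots are real: z = (-b +/- sqrt(D)) / (2a) = (-0.44 +/- 2.328433) / (-2.614).
  z_1 = (-0.44 + 2.328433) / (-2.614) = -0.7224,   |z_1| = 0.7224.
  z_2 = (-0.44 - 2.328433) / (-2.614) = 1.0591,   |z_2| = 1.0591.
Moduli of all roots: 0.7224, 1.0591.
All moduli strictly greater than 1? No.
Verdict: Not stationary.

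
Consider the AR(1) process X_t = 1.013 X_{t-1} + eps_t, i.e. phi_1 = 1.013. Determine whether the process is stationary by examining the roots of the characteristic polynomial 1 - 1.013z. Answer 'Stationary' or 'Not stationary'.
\text{Not stationary}

The AR(p) characteristic polynomial is P(z) = 1 - 1.013z.
Stationarity requires all roots to lie outside the unit circle, i.e. |z| > 1 for every root.
This is linear in z: 1 + (-1.013) z = 0  =>  z = -1/(-1.013) = 0.987167,  |z| = 0.987167.
Moduli of all roots: 0.9872.
All moduli strictly greater than 1? No.
Verdict: Not stationary.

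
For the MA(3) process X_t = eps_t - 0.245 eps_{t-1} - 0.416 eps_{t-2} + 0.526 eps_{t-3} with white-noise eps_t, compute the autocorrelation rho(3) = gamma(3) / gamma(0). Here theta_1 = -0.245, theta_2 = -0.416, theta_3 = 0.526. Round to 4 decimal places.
\rho(3) = 0.3484

For an MA(q) process with theta_0 = 1, the autocovariance is
  gamma(k) = sigma^2 * sum_{i=0..q-k} theta_i * theta_{i+k},
and rho(k) = gamma(k) / gamma(0). Sigma^2 cancels.
  numerator   = (1)*(0.526) = 0.526.
  denominator = (1)^2 + (-0.245)^2 + (-0.416)^2 + (0.526)^2 = 1.509757.
  rho(3) = 0.526 / 1.509757 = 0.3484.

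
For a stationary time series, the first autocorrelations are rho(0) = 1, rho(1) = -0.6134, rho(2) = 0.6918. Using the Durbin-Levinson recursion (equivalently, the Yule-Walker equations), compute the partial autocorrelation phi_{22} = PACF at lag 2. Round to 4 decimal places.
\phi_{22} = 0.5059

The PACF at lag k is phi_{kk}, the last component of the solution
to the Yule-Walker system G_k phi = r_k where
  (G_k)_{ij} = rho(|i - j|), (r_k)_i = rho(i), i,j = 1..k.
Equivalently, Durbin-Levinson gives phi_{kk} iteratively:
  phi_{11} = rho(1)
  phi_{kk} = [rho(k) - sum_{j=1..k-1} phi_{k-1,j} rho(k-j)]
            / [1 - sum_{j=1..k-1} phi_{k-1,j} rho(j)],
  phi_{k,j} = phi_{k-1,j} - phi_{kk} phi_{k-1,k-j},  j = 1..k-1.
Step k = 1:
  phi_11 = rho(1) = -0.6134.
Step k = 2:
  phi_22 = [rho(2) - phi_11 rho(1)] / [1 - phi_11 rho(1)] = [0.6918 - (-0.6134)(-0.6134)] / [1 - (-0.6134)(-0.6134)]
         = 0.31554044 / 0.62374044 = 0.5059.
Therefore phi_{22} = 0.5059.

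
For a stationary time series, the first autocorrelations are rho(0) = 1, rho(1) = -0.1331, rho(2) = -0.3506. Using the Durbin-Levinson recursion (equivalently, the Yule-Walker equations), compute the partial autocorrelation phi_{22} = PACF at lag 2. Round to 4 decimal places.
\phi_{22} = -0.3750

The PACF at lag k is phi_{kk}, the last component of the solution
to the Yule-Walker system G_k phi = r_k where
  (G_k)_{ij} = rho(|i - j|), (r_k)_i = rho(i), i,j = 1..k.
Equivalently, Durbin-Levinson gives phi_{kk} iteratively:
  phi_{11} = rho(1)
  phi_{kk} = [rho(k) - sum_{j=1..k-1} phi_{k-1,j} rho(k-j)]
            / [1 - sum_{j=1..k-1} phi_{k-1,j} rho(j)],
  phi_{k,j} = phi_{k-1,j} - phi_{kk} phi_{k-1,k-j},  j = 1..k-1.
Step k = 1:
  phi_11 = rho(1) = -0.1331.
Step k = 2:
  phi_22 = [rho(2) - phi_11 rho(1)] / [1 - phi_11 rho(1)] = [-0.3506 - (-0.1331)(-0.1331)] / [1 - (-0.1331)(-0.1331)]
         = -0.36831561 / 0.98228439 = -0.375.
Therefore phi_{22} = -0.3750.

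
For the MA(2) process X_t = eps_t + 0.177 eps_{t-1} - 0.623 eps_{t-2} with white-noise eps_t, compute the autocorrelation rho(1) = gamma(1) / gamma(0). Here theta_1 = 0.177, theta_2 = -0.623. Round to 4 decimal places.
\rho(1) = 0.0470

For an MA(q) process with theta_0 = 1, the autocovariance is
  gamma(k) = sigma^2 * sum_{i=0..q-k} theta_i * theta_{i+k},
and rho(k) = gamma(k) / gamma(0). Sigma^2 cancels.
  numerator   = (1)*(0.177) + (0.177)*(-0.623) = 0.066729.
  denominator = (1)^2 + (0.177)^2 + (-0.623)^2 = 1.419458.
  rho(1) = 0.066729 / 1.419458 = 0.0470.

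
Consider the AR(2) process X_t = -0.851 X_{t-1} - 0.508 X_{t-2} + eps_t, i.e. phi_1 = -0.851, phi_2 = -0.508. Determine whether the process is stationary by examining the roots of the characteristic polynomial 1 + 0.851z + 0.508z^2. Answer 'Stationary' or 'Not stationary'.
\text{Stationary}

The AR(p) characteristic polynomial is P(z) = 1 + 0.851z + 0.508z^2.
Stationarity requires all roots to lie outside the unit circle, i.e. |z| > 1 for every root.
Set 1 + (0.851) z + (0.508) z^2 = 0, i.e. a z^2 + b z + c = 0 with a = 0.508, b = 0.851, c = 1.
Discriminant D = b^2 - 4ac = (0.851)^2 - 4*(0.508)*1 = 0.724201 - (2.032) = -1.307799.
D < 0, so the roots are the complex-conjugate pair z = (-b +/- i sqrt(-D)) / (2a) = -0.8376 +/- 1.1256i.
For a conjugate pair |z|^2 = z * conj(z) = (product of roots) = c/a = 1/(0.508) = 1.968504, so |z| = sqrt(1.968504) = 1.403 for both roots.
Moduli of all roots: 1.4030, 1.4030.
All moduli strictly greater than 1? Yes.
Verdict: Stationary.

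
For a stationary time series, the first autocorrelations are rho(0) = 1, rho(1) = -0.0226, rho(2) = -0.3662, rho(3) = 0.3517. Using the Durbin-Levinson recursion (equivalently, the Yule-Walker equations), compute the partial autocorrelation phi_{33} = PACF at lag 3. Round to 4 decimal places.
\phi_{33} = 0.3840

The PACF at lag k is phi_{kk}, the last component of the solution
to the Yule-Walker system G_k phi = r_k where
  (G_k)_{ij} = rho(|i - j|), (r_k)_i = rho(i), i,j = 1..k.
Equivalently, Durbin-Levinson gives phi_{kk} iteratively:
  phi_{11} = rho(1)
  phi_{kk} = [rho(k) - sum_{j=1..k-1} phi_{k-1,j} rho(k-j)]
            / [1 - sum_{j=1..k-1} phi_{k-1,j} rho(j)],
  phi_{k,j} = phi_{k-1,j} - phi_{kk} phi_{k-1,k-j},  j = 1..k-1.
Step k = 1:
  phi_11 = rho(1) = -0.0226.
Step k = 2:
  phi_22 = [rho(2) - phi_11 rho(1)] / [1 - phi_11 rho(1)] = [-0.3662 - (-0.0226)(-0.0226)] / [1 - (-0.0226)(-0.0226)]
         = -0.36671076 / 0.99948924 = -0.366898.
  Update: phi_21 = phi_11 - phi_22 phi_11 = -0.0226 - (-0.366898)(-0.0226) = -0.030892.
Step k = 3:
  phi_33 = [rho(3) - phi_21 rho(2) - phi_22 rho(1)] / [1 - phi_21 rho(1) - phi_22 rho(2)]
    numerator   = 0.3517 - (-0.030892)(-0.3662) - (-0.366898)(-0.0226) = 0.33209549
    denominator = 1 - (-0.030892)(-0.0226) - (-0.366898)(-0.3662) = 0.86494374
  phi_33 = 0.33209549 / 0.86494374 = 0.384.
Therefore phi_{33} = 0.3840.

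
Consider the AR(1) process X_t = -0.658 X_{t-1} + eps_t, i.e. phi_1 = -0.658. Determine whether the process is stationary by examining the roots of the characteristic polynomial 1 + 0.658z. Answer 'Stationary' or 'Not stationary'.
\text{Stationary}

The AR(p) characteristic polynomial is P(z) = 1 + 0.658z.
Stationarity requires all roots to lie outside the unit circle, i.e. |z| > 1 for every root.
This is linear in z: 1 + (0.658) z = 0  =>  z = -1/(0.658) = -1.519757,  |z| = 1.519757.
Moduli of all roots: 1.5198.
All moduli strictly greater than 1? Yes.
Verdict: Stationary.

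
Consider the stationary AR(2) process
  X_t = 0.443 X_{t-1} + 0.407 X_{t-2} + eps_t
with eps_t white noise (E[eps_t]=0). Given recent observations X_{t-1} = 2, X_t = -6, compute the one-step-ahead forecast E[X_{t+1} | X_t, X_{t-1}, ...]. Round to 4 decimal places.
E[X_{t+1} \mid \mathcal F_t] = -1.8440

For an AR(p) model X_t = c + sum_i phi_i X_{t-i} + eps_t, the
one-step-ahead conditional mean is
  E[X_{t+1} | X_t, ...] = c + sum_i phi_i X_{t+1-i}.
Substitute known values:
  E[X_{t+1} | ...] = (0.443) * (-6) + (0.407) * (2)
                   = -1.8440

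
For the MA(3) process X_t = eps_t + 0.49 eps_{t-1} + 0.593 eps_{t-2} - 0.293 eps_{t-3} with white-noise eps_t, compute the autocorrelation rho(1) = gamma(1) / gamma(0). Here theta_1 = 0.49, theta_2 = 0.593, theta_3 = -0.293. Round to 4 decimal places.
\rho(1) = 0.3617

For an MA(q) process with theta_0 = 1, the autocovariance is
  gamma(k) = sigma^2 * sum_{i=0..q-k} theta_i * theta_{i+k},
and rho(k) = gamma(k) / gamma(0). Sigma^2 cancels.
  numerator   = (1)*(0.49) + (0.49)*(0.593) + (0.593)*(-0.293) = 0.606821.
  denominator = (1)^2 + (0.49)^2 + (0.593)^2 + (-0.293)^2 = 1.677598.
  rho(1) = 0.606821 / 1.677598 = 0.3617.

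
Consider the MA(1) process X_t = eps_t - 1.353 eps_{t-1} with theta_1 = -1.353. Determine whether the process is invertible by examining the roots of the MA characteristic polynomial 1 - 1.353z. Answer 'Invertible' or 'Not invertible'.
\text{Not invertible}

The MA(q) characteristic polynomial is P(z) = 1 - 1.353z.
Invertibility requires all roots to lie outside the unit circle, i.e. |z| > 1 for every root.
This is linear in z: 1 + (-1.353) z = 0  =>  z = -1/(-1.353) = 0.739098,  |z| = 0.739098.
Moduli of all roots: 0.7391.
All moduli strictly greater than 1? No.
Verdict: Not invertible.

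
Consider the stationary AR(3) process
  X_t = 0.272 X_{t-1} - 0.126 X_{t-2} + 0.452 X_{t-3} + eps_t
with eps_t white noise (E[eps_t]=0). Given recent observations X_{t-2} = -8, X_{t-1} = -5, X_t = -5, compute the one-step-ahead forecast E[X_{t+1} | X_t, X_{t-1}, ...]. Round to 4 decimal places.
E[X_{t+1} \mid \mathcal F_t] = -4.3460

For an AR(p) model X_t = c + sum_i phi_i X_{t-i} + eps_t, the
one-step-ahead conditional mean is
  E[X_{t+1} | X_t, ...] = c + sum_i phi_i X_{t+1-i}.
Substitute known values:
  E[X_{t+1} | ...] = (0.272) * (-5) + (-0.126) * (-5) + (0.452) * (-8)
                   = -4.3460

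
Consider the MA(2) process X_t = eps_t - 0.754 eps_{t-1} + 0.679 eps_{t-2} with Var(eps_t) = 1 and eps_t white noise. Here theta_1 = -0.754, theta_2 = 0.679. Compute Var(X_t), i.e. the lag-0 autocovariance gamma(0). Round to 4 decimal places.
\gamma(0) = 2.0296

For an MA(q) process X_t = eps_t + sum_i theta_i eps_{t-i} with
Var(eps_t) = sigma^2, the variance is
  gamma(0) = sigma^2 * (1 + sum_i theta_i^2).
  sum_i theta_i^2 = (-0.754)^2 + (0.679)^2 = 0.568516 + 0.461041 = 1.029557.
  gamma(0) = 1 * (1 + 1.029557) = 1 * 2.029557 = 2.029557, which rounds to 2.0296.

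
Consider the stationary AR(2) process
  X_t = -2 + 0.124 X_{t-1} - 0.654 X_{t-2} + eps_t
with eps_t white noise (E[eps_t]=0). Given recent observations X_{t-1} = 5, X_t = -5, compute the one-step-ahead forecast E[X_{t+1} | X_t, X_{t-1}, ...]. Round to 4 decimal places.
E[X_{t+1} \mid \mathcal F_t] = -5.8900

For an AR(p) model X_t = c + sum_i phi_i X_{t-i} + eps_t, the
one-step-ahead conditional mean is
  E[X_{t+1} | X_t, ...] = c + sum_i phi_i X_{t+1-i}.
Substitute known values:
  E[X_{t+1} | ...] = -2 + (0.124) * (-5) + (-0.654) * (5)
                   = -5.8900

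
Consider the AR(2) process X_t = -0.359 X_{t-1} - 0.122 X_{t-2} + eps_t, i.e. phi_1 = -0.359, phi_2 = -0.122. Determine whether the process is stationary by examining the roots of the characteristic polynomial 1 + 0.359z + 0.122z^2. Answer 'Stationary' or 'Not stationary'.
\text{Stationary}

The AR(p) characteristic polynomial is P(z) = 1 + 0.359z + 0.122z^2.
Stationarity requires all roots to lie outside the unit circle, i.e. |z| > 1 for every root.
Set 1 + (0.359) z + (0.122) z^2 = 0, i.e. a z^2 + b z + c = 0 with a = 0.122, b = 0.359, c = 1.
Discriminant D = b^2 - 4ac = (0.359)^2 - 4*(0.122)*1 = 0.128881 - (0.488) = -0.359119.
D < 0, so the roots are the complex-conjugate pair z = (-b +/- i sqrt(-D)) / (2a) = -1.4713 +/- 2.456i.
For a conjugate pair |z|^2 = z * conj(z) = (product of roots) = c/a = 1/(0.122) = 8.196721, so |z| = sqrt(8.196721) = 2.863 for both roots.
Moduli of all roots: 2.8630, 2.8630.
All moduli strictly greater than 1? Yes.
Verdict: Stationary.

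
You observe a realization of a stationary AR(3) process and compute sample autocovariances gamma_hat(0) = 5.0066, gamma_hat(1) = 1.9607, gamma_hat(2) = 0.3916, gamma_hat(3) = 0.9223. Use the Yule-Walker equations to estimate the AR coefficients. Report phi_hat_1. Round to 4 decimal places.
\hat\phi_{1} = 0.4460

The Yule-Walker equations for an AR(p) process read, in matrix form,
  Gamma_p phi = r_p,   with   (Gamma_p)_{ij} = gamma(|i - j|),
                       (r_p)_i = gamma(i),   i,j = 1..p.
Substitute the sample gammas (Toeplitz matrix and right-hand side of size 3):
  Gamma_p = [[5.0066, 1.9607, 0.3916], [1.9607, 5.0066, 1.9607], [0.3916, 1.9607, 5.0066]]
  r_p     = [1.9607, 0.3916, 0.9223]
Written out (R1..R3):
  (R1) 5.0066 phi_1 + 1.9607 phi_2 + 0.3916 phi_3 = 1.9607
  (R2) 1.9607 phi_1 + 5.0066 phi_2 + 1.9607 phi_3 = 0.3916
  (R3) 0.3916 phi_1 + 1.9607 phi_2 + 5.0066 phi_3 = 0.9223
Gaussian elimination:
  R2 <- R2 - (1.9607/5.0066) R1 = R2 - (0.391623) R1:  4.238745 phi_2 + 1.80734 phi_3 = -0.376255
  R3 <- R3 - (0.3916/5.0066) R1 = R3 - (0.078217) R1:  1.80734 phi_2 + 4.97597 phi_3 = 0.76894
  R3 <- R3 - (1.80734/4.238745) R2 = R3 - (0.426386) R2:  4.205346 phi_3 = 0.92937
Back-substitution:
  phi_hat_3 = 0.92937 / 4.205346 = 0.220997
  phi_hat_2 = (-0.376255 - (1.80734)(0.220997)) / 4.238745 = -0.182996
  phi_hat_1 = (1.9607 - (1.9607)(-0.182996) - (0.3916)(0.220997)) / 5.0066 = 0.446003
So phi_hat = [0.4460, -0.1830, 0.2210].
Therefore phi_hat_1 = 0.4460.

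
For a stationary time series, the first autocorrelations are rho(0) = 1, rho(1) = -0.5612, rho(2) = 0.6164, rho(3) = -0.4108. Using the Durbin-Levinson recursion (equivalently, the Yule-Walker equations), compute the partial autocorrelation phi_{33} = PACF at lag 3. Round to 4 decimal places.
\phi_{33} = 0.0540

The PACF at lag k is phi_{kk}, the last component of the solution
to the Yule-Walker system G_k phi = r_k where
  (G_k)_{ij} = rho(|i - j|), (r_k)_i = rho(i), i,j = 1..k.
Equivalently, Durbin-Levinson gives phi_{kk} iteratively:
  phi_{11} = rho(1)
  phi_{kk} = [rho(k) - sum_{j=1..k-1} phi_{k-1,j} rho(k-j)]
            / [1 - sum_{j=1..k-1} phi_{k-1,j} rho(j)],
  phi_{k,j} = phi_{k-1,j} - phi_{kk} phi_{k-1,k-j},  j = 1..k-1.
Step k = 1:
  phi_11 = rho(1) = -0.5612.
Step k = 2:
  phi_22 = [rho(2) - phi_11 rho(1)] / [1 - phi_11 rho(1)] = [0.6164 - (-0.5612)(-0.5612)] / [1 - (-0.5612)(-0.5612)]
         = 0.30145456 / 0.68505456 = 0.440045.
  Update: phi_21 = phi_11 - phi_22 phi_11 = -0.5612 - (0.440045)(-0.5612) = -0.314247.
Step k = 3:
  phi_33 = [rho(3) - phi_21 rho(2) - phi_22 rho(1)] / [1 - phi_21 rho(1) - phi_22 rho(2)]
    numerator   = -0.4108 - (-0.314247)(0.6164) - (0.440045)(-0.5612) = 0.02985486
    denominator = 1 - (-0.314247)(-0.5612) - (0.440045)(0.6164) = 0.55240111
  phi_33 = 0.02985486 / 0.55240111 = 0.054.
Therefore phi_{33} = 0.0540.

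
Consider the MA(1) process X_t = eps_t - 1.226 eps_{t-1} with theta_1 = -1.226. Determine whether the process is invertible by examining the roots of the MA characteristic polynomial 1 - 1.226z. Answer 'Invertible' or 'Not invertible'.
\text{Not invertible}

The MA(q) characteristic polynomial is P(z) = 1 - 1.226z.
Invertibility requires all roots to lie outside the unit circle, i.e. |z| > 1 for every root.
This is linear in z: 1 + (-1.226) z = 0  =>  z = -1/(-1.226) = 0.815661,  |z| = 0.815661.
Moduli of all roots: 0.8157.
All moduli strictly greater than 1? No.
Verdict: Not invertible.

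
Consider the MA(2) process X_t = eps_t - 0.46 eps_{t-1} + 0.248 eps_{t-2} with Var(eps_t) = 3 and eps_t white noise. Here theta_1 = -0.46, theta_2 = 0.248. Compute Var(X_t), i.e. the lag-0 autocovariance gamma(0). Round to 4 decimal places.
\gamma(0) = 3.8193

For an MA(q) process X_t = eps_t + sum_i theta_i eps_{t-i} with
Var(eps_t) = sigma^2, the variance is
  gamma(0) = sigma^2 * (1 + sum_i theta_i^2).
  sum_i theta_i^2 = (-0.46)^2 + (0.248)^2 = 0.2116 + 0.061504 = 0.273104.
  gamma(0) = 3 * (1 + 0.273104) = 3 * 1.273104 = 3.819312, which rounds to 3.8193.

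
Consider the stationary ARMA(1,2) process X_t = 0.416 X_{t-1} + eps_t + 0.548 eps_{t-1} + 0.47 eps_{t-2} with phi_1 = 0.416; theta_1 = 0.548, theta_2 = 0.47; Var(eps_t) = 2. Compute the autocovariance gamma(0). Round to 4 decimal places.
\gamma(0) = 5.6935

Multiply the model equation by X_{t-k} and take expectations. With theta_0 = psi_0 = 1 and psi_j the MA(infinity) weights, this gives
  gamma(k) - sum_i phi_i gamma(k-i) = c_k,
  c_k = sigma^2 * sum_{j=k..q} theta_j psi_{j-k}   (c_k = 0 for k > q),
using gamma(-m) = gamma(m).
psi-weights needed (psi_j = theta_j + sum_i phi_i psi_{j-i}):
  psi_1 = theta_1 + phi_1 = 0.548 + (0.416) = 0.964
  psi_2 = theta_2 + phi_1 psi_1 = 0.47 + (0.416)(0.964) = 0.871024
Right-hand sides:
  c_0 = sigma^2 (1 + theta_1 psi_1 + theta_2 psi_2) = 2 * (1 + (0.548)(0.964) + (0.47)(0.871024)) = 2 * 1.937653 = 3.875307
  c_1 = sigma^2 (theta_1 + theta_2 psi_1) = 2 * (0.548 + (0.47)(0.964)) = 2.00216
  c_2 = sigma^2 theta_2 = 2 * (0.47) = 0.94
Equations for k = 0 and k = 1 (AR order 1):
  gamma(0) = phi_1 gamma(1) + c_0
  gamma(1) = phi_1 gamma(0) + c_1
Substituting the second into the first: gamma(0) (1 - phi_1^2) = c_0 + phi_1 c_1, so
  gamma(0) = (c_0 + phi_1 c_1) / (1 - phi_1^2) = (3.875307 + (0.416)(2.00216)) / (1 - (0.416)^2) = 4.708205 / 0.826944 = 5.693499.
Therefore gamma(0) = 5.6935 (to 4 decimal places).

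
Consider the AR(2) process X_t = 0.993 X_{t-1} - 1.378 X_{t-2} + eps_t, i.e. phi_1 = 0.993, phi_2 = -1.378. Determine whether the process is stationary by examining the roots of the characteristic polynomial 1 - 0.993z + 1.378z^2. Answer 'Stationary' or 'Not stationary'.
\text{Not stationary}

The AR(p) characteristic polynomial is P(z) = 1 - 0.993z + 1.378z^2.
Stationarity requires all roots to lie outside the unit circle, i.e. |z| > 1 for every root.
Set 1 + (-0.993) z + (1.378) z^2 = 0, i.e. a z^2 + b z + c = 0 with a = 1.378, b = -0.993, c = 1.
Discriminant D = b^2 - 4ac = (-0.993)^2 - 4*(1.378)*1 = 0.986049 - (5.512) = -4.525951.
D < 0, so the roots are the complex-conjugate pair z = (-b +/- i sqrt(-D)) / (2a) = 0.3603 +/- 0.7719i.
For a conjugate pair |z|^2 = z * conj(z) = (product of roots) = c/a = 1/(1.378) = 0.725689, so |z| = sqrt(0.725689) = 0.8519 for both roots.
Moduli of all roots: 0.8519, 0.8519.
All moduli strictly greater than 1? No.
Verdict: Not stationary.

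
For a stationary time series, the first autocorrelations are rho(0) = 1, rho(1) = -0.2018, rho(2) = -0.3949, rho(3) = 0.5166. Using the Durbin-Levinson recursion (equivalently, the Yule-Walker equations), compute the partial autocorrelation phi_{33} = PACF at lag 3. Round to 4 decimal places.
\phi_{33} = 0.4059

The PACF at lag k is phi_{kk}, the last component of the solution
to the Yule-Walker system G_k phi = r_k where
  (G_k)_{ij} = rho(|i - j|), (r_k)_i = rho(i), i,j = 1..k.
Equivalently, Durbin-Levinson gives phi_{kk} iteratively:
  phi_{11} = rho(1)
  phi_{kk} = [rho(k) - sum_{j=1..k-1} phi_{k-1,j} rho(k-j)]
            / [1 - sum_{j=1..k-1} phi_{k-1,j} rho(j)],
  phi_{k,j} = phi_{k-1,j} - phi_{kk} phi_{k-1,k-j},  j = 1..k-1.
Step k = 1:
  phi_11 = rho(1) = -0.2018.
Step k = 2:
  phi_22 = [rho(2) - phi_11 rho(1)] / [1 - phi_11 rho(1)] = [-0.3949 - (-0.2018)(-0.2018)] / [1 - (-0.2018)(-0.2018)]
         = -0.43562324 / 0.95927676 = -0.454116.
  Update: phi_21 = phi_11 - phi_22 phi_11 = -0.2018 - (-0.454116)(-0.2018) = -0.293441.
Step k = 3:
  phi_33 = [rho(3) - phi_21 rho(2) - phi_22 rho(1)] / [1 - phi_21 rho(1) - phi_22 rho(2)]
    numerator   = 0.5166 - (-0.293441)(-0.3949) - (-0.454116)(-0.2018) = 0.3090796
    denominator = 1 - (-0.293441)(-0.2018) - (-0.454116)(-0.3949) = 0.76145313
  phi_33 = 0.3090796 / 0.76145313 = 0.4059.
Therefore phi_{33} = 0.4059.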